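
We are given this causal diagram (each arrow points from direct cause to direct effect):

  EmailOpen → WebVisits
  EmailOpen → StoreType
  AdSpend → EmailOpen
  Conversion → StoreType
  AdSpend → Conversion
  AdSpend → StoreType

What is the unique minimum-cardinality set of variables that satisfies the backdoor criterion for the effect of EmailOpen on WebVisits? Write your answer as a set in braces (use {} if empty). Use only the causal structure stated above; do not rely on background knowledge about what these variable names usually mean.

Variables eligible for adjustment (non-descendants of EmailOpen, excluding EmailOpen and WebVisits): {AdSpend, Conversion}.
Backdoor paths from EmailOpen to WebVisits:
  (none)
With no backdoor paths the empty set already satisfies the criterion, and it is trivially minimal.

{}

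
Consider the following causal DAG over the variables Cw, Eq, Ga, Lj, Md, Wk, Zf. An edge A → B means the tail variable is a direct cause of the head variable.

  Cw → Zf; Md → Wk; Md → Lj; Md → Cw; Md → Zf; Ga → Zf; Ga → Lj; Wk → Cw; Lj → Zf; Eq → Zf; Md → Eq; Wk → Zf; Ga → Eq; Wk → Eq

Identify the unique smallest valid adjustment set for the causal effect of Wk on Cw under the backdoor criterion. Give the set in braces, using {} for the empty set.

{Md}

Variables eligible for adjustment (non-descendants of Wk, excluding Wk and Cw): {Ga, Lj, Md}.
Backdoor paths from Wk to Cw:
  P1: Wk <- Md -> Eq <- Ga -> Lj -> Zf <- Cw
  P2: Wk <- Md -> Eq <- Ga -> Zf <- Cw
  P3: Wk <- Md -> Eq -> Zf <- Cw
  P4: Wk <- Md -> Cw
  P5: Wk <- Md -> Lj <- Ga -> Eq -> Zf <- Cw
  P6: Wk <- Md -> Lj <- Ga -> Zf <- Cw
  P7: Wk <- Md -> Lj -> Zf <- Cw
  P8: Wk <- Md -> Zf <- Cw
The empty set is not sufficient: P4 (Wk <- Md -> Cw) has no collider blocking it and no conditioned non-collider, so it is open.
Try {Md}:
  P1: blocked at fork node Md ∈ conditioning set.
  P2: blocked at fork node Md ∈ conditioning set.
  P3: blocked at fork node Md ∈ conditioning set.
  P4: blocked at fork node Md ∈ conditioning set.
  P5: blocked at fork node Md ∈ conditioning set.
  P6: blocked at fork node Md ∈ conditioning set.
  P7: blocked at fork node Md ∈ conditioning set.
  P8: blocked at fork node Md ∈ conditioning set.
{Md} contains no descendant of Wk and blocks every backdoor path.
No other singleton works — e.g. {Ga} leaves P4 open — so {Md} is the unique smallest valid adjustment set.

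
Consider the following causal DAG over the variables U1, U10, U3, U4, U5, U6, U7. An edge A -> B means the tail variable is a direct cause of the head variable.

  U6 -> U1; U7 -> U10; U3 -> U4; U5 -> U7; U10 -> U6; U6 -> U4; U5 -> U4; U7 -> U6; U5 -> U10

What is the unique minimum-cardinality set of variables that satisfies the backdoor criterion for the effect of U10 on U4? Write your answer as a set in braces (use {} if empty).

{U5, U7}

Variables eligible for adjustment (non-descendants of U10, excluding U10 and U4): {U3, U5, U7}.
Backdoor paths from U10 to U4:
  P1: U10 <- U5 -> U7 -> U6 -> U4
  P2: U10 <- U5 -> U4
  P3: U10 <- U7 <- U5 -> U4
  P4: U10 <- U7 -> U6 -> U4
The empty set is not sufficient: P1 (U10 <- U5 -> U7 -> U6 -> U4) has no collider blocking it and no conditioned non-collider, so it is open.
Try {U5, U7}:
  P1: blocked at fork node U5 ∈ conditioning set.
  P2: blocked at fork node U5 ∈ conditioning set.
  P3: blocked at chain node U7 ∈ conditioning set.
  P4: blocked at fork node U7 ∈ conditioning set.
{U5, U7} contains no descendant of U10 and blocks every backdoor path.
Every element of {U5, U7} is needed (dropping U5 leaves P2 open; dropping U7 leaves P4 open), so no proper subset is valid.
Among all size-2 subsets of the eligible variables, only {U5, U7} blocks every backdoor path, so it is the unique smallest valid adjustment set.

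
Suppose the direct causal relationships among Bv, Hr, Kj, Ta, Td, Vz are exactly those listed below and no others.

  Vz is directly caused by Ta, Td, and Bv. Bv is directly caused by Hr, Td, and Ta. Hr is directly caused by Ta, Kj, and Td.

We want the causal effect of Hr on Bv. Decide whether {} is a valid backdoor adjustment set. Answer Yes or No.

No

Backdoor paths from Hr to Bv (paths whose first edge points into Hr):
  P1: Hr <- Td -> Bv
  P2: Hr <- Td -> Vz <- Ta -> Bv
  P3: Hr <- Td -> Vz <- Bv
  P4: Hr <- Ta -> Bv
  P5: Hr <- Ta -> Vz <- Td -> Bv
  P6: Hr <- Ta -> Vz <- Bv
Condition 1 (no descendant of Hr in the set): holds — descendants of Hr are {Bv, Vz}; none are in {}.
Condition 2 (every backdoor path blocked by {}):
  P1: open — no interior node is in the conditioning set.
  P2: blocked at collider Vz (neither it nor any descendant is in the conditioning set).
  P3: blocked at collider Vz (neither it nor any descendant is in the conditioning set).
  P4: open — no interior node is in the conditioning set.
  P5: blocked at collider Vz (neither it nor any descendant is in the conditioning set).
  P6: blocked at collider Vz (neither it nor any descendant is in the conditioning set).
{} does not satisfy the backdoor criterion.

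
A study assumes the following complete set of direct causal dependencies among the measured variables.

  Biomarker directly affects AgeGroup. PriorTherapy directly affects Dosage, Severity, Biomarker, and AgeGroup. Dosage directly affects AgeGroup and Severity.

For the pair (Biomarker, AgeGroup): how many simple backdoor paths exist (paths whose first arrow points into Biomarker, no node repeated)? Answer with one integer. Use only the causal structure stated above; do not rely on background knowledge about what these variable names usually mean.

3

A backdoor path from Biomarker to AgeGroup is any simple undirected path whose first edge points into Biomarker (i.e. leaves Biomarker via a parent).
Parents of Biomarker: {PriorTherapy}.
Enumerating:
  P1: Biomarker <- PriorTherapy -> Dosage -> AgeGroup
  P2: Biomarker <- PriorTherapy -> Severity <- Dosage -> AgeGroup
  P3: Biomarker <- PriorTherapy -> AgeGroup
That exhausts the simple backdoor paths. Count: 3.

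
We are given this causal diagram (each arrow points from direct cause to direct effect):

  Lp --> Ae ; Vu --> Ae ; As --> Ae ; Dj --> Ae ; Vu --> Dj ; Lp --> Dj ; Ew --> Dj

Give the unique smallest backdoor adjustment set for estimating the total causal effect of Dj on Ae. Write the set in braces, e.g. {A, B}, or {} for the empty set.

{Lp, Vu}

Variables eligible for adjustment (non-descendants of Dj, excluding Dj and Ae): {As, Ew, Lp, Vu}.
Backdoor paths from Dj to Ae:
  P1: Dj <- Lp -> Ae
  P2: Dj <- Vu -> Ae
The empty set is not sufficient: P1 (Dj <- Lp -> Ae) has no collider blocking it and no conditioned non-collider, so it is open.
Try {Lp, Vu}:
  P1: blocked at fork node Lp ∈ conditioning set.
  P2: blocked at fork node Vu ∈ conditioning set.
{Lp, Vu} contains no descendant of Dj and blocks every backdoor path.
Every element of {Lp, Vu} is needed (dropping Lp leaves P1 open; dropping Vu leaves P2 open), so no proper subset is valid.
Among all size-2 subsets of the eligible variables, only {Lp, Vu} blocks every backdoor path, so it is the unique smallest valid adjustment set.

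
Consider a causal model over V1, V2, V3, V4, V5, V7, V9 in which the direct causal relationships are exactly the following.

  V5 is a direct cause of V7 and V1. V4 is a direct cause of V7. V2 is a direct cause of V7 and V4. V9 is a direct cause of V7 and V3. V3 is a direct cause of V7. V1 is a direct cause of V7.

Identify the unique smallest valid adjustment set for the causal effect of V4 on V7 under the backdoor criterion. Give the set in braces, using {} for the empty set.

Variables eligible for adjustment (non-descendants of V4, excluding V4 and V7): {V1, V2, V3, V5, V9}.
Backdoor paths from V4 to V7:
  P1: V4 <- V2 -> V7
The empty set is not sufficient: P1 (V4 <- V2 -> V7) has no collider blocking it and no conditioned non-collider, so it is open.
Try {V2}:
  P1: blocked at fork node V2 ∈ conditioning set.
{V2} contains no descendant of V4 and blocks every backdoor path.
No other singleton works — e.g. {V9} leaves P1 open — so {V2} is the unique smallest valid adjustment set.

{V2}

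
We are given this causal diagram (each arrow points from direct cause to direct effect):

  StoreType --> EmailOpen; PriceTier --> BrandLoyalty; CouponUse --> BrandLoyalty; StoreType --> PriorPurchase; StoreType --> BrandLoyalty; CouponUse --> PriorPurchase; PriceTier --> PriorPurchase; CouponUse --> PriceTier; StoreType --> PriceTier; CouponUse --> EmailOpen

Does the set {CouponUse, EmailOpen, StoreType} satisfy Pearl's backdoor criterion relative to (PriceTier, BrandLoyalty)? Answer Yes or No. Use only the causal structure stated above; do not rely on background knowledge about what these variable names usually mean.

Yes

Backdoor paths from PriceTier to BrandLoyalty (paths whose first edge points into PriceTier):
  P1: PriceTier <- CouponUse -> PriorPurchase <- StoreType -> BrandLoyalty
  P2: PriceTier <- CouponUse -> EmailOpen <- StoreType -> BrandLoyalty
  P3: PriceTier <- CouponUse -> BrandLoyalty
  P4: PriceTier <- StoreType -> PriorPurchase <- CouponUse -> BrandLoyalty
  P5: PriceTier <- StoreType -> EmailOpen <- CouponUse -> BrandLoyalty
  P6: PriceTier <- StoreType -> BrandLoyalty
Condition 1 (no descendant of PriceTier in the set): holds — descendants of PriceTier are {BrandLoyalty, PriorPurchase}; none are in {CouponUse, EmailOpen, StoreType}.
Condition 2 (every backdoor path blocked by {CouponUse, EmailOpen, StoreType}):
  P1: blocked at fork node CouponUse ∈ conditioning set.
  P2: blocked at fork node CouponUse ∈ conditioning set.
  P3: blocked at fork node CouponUse ∈ conditioning set.
  P4: blocked at fork node StoreType ∈ conditioning set.
  P5: blocked at fork node StoreType ∈ conditioning set.
  P6: blocked at fork node StoreType ∈ conditioning set.
{CouponUse, EmailOpen, StoreType} satisfies the backdoor criterion.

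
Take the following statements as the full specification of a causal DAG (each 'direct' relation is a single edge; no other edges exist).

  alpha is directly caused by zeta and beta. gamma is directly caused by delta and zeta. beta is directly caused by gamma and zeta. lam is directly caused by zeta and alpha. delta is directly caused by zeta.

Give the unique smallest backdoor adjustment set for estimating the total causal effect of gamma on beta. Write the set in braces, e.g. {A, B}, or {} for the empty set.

{zeta}

Variables eligible for adjustment (non-descendants of gamma, excluding gamma and beta): {delta, zeta}.
Backdoor paths from gamma to beta:
  P1: gamma <- zeta -> beta
  P2: gamma <- zeta -> alpha <- beta
  P3: gamma <- zeta -> lam <- alpha <- beta
  P4: gamma <- delta <- zeta -> beta
  P5: gamma <- delta <- zeta -> alpha <- beta
  P6: gamma <- delta <- zeta -> lam <- alpha <- beta
The empty set is not sufficient: P1 (gamma <- zeta -> beta) has no collider blocking it and no conditioned non-collider, so it is open.
Try {zeta}:
  P1: blocked at fork node zeta ∈ conditioning set.
  P2: blocked at fork node zeta ∈ conditioning set.
  P3: blocked at fork node zeta ∈ conditioning set.
  P4: blocked at fork node zeta ∈ conditioning set.
  P5: blocked at fork node zeta ∈ conditioning set.
  P6: blocked at fork node zeta ∈ conditioning set.
{zeta} contains no descendant of gamma and blocks every backdoor path.
No other singleton works — e.g. {delta} leaves P1 open — so {zeta} is the unique smallest valid adjustment set.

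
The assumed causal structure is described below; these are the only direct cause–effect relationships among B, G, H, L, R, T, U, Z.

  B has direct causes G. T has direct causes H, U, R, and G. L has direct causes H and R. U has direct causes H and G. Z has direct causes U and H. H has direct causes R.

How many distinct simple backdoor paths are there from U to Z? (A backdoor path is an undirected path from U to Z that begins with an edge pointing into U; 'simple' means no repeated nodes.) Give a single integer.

4

A backdoor path from U to Z is any simple undirected path whose first edge points into U (i.e. leaves U via a parent).
Parents of U: {G, H}.
Enumerating:
  P1: U <- H -> Z
  P2: U <- G -> T <- R -> H -> Z
  P3: U <- G -> T <- R -> L <- H -> Z
  P4: U <- G -> T <- H -> Z
That exhausts the simple backdoor paths. Count: 4.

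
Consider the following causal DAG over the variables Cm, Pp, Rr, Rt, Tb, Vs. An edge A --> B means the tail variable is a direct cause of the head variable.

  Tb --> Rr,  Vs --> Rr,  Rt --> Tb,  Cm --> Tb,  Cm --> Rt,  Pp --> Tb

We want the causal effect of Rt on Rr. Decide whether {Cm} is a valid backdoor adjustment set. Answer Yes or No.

Yes

Backdoor paths from Rt to Rr (paths whose first edge points into Rt):
  P1: Rt <- Cm -> Tb -> Rr
Condition 1 (no descendant of Rt in the set): holds — descendants of Rt are {Rr, Tb}; none are in {Cm}.
Condition 2 (every backdoor path blocked by {Cm}):
  P1: blocked at fork node Cm ∈ conditioning set.
{Cm} satisfies the backdoor criterion.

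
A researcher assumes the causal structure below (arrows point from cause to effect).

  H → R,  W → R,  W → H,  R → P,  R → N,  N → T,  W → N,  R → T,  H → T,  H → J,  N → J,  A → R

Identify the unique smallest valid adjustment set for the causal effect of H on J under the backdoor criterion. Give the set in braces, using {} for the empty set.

Variables eligible for adjustment (non-descendants of H, excluding H and J): {A, W}.
Backdoor paths from H to J:
  P1: H <- W -> R -> N -> J
  P2: H <- W -> R -> T <- N -> J
  P3: H <- W -> N -> J
The empty set is not sufficient: P1 (H <- W -> R -> N -> J) has no collider blocking it and no conditioned non-collider, so it is open.
Try {W}:
  P1: blocked at fork node W ∈ conditioning set.
  P2: blocked at fork node W ∈ conditioning set.
  P3: blocked at fork node W ∈ conditioning set.
{W} contains no descendant of H and blocks every backdoor path.
No other singleton works — e.g. {A} leaves P1 open — so {W} is the unique smallest valid adjustment set.

{W}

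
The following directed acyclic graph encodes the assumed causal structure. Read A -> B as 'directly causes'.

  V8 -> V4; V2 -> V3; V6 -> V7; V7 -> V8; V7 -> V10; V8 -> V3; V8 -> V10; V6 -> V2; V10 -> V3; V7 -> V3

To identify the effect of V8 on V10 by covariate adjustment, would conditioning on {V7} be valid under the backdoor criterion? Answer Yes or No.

Backdoor paths from V8 to V10 (paths whose first edge points into V8):
  P1: V8 <- V7 <- V6 -> V2 -> V3 <- V10
  P2: V8 <- V7 -> V10
  P3: V8 <- V7 -> V3 <- V10
Condition 1 (no descendant of V8 in the set): holds — descendants of V8 are {V10, V3, V4}; none are in {V7}.
Condition 2 (every backdoor path blocked by {V7}):
  P1: blocked at chain node V7 ∈ conditioning set.
  P2: blocked at fork node V7 ∈ conditioning set.
  P3: blocked at fork node V7 ∈ conditioning set.
{V7} satisfies the backdoor criterion.

Yes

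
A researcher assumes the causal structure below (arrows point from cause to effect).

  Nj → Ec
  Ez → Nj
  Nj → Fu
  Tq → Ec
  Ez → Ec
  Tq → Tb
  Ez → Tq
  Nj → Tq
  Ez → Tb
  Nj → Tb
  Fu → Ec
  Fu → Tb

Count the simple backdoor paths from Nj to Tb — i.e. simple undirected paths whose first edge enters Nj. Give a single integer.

5

A backdoor path from Nj to Tb is any simple undirected path whose first edge points into Nj (i.e. leaves Nj via a parent).
Parents of Nj: {Ez}.
Enumerating:
  P1: Nj <- Ez -> Tq -> Ec <- Fu -> Tb
  P2: Nj <- Ez -> Tq -> Tb
  P3: Nj <- Ez -> Ec <- Tq -> Tb
  P4: Nj <- Ez -> Ec <- Fu -> Tb
  P5: Nj <- Ez -> Tb
That exhausts the simple backdoor paths. Count: 5.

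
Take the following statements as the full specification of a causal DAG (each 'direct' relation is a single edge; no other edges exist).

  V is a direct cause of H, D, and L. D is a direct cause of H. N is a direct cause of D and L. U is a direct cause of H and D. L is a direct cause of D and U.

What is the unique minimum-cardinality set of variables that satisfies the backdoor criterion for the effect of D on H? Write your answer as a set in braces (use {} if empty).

Variables eligible for adjustment (non-descendants of D, excluding D and H): {L, N, U, V}.
Backdoor paths from D to H:
  P1: D <- V -> L -> U -> H
  P2: D <- V -> H
  P3: D <- N -> L <- V -> H
  P4: D <- N -> L -> U -> H
  P5: D <- L <- V -> H
  P6: D <- L -> U -> H
  P7: D <- U <- L <- V -> H
  P8: D <- U -> H
The empty set is not sufficient: P1 (D <- V -> L -> U -> H) has no collider blocking it and no conditioned non-collider, so it is open.
Try {U, V}:
  P1: blocked at fork node V ∈ conditioning set.
  P2: blocked at fork node V ∈ conditioning set.
  P3: blocked at fork node V ∈ conditioning set.
  P4: blocked at chain node U ∈ conditioning set.
  P5: blocked at fork node V ∈ conditioning set.
  P6: blocked at chain node U ∈ conditioning set.
  P7: blocked at chain node U ∈ conditioning set.
  P8: blocked at fork node U ∈ conditioning set.
{U, V} contains no descendant of D and blocks every backdoor path.
Every element of {U, V} is needed (dropping U leaves P4 open; dropping V leaves P2 open), so no proper subset is valid.
Among all size-2 subsets of the eligible variables, only {U, V} blocks every backdoor path, so it is the unique smallest valid adjustment set.

{U, V}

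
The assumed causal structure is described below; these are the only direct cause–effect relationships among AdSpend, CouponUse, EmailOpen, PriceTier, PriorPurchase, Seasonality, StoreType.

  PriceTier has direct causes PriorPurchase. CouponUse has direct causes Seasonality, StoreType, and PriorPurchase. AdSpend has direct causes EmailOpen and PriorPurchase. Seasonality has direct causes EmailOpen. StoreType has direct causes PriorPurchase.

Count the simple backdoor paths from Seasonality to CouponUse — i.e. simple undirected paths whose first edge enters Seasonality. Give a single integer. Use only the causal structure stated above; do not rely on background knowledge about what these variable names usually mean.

A backdoor path from Seasonality to CouponUse is any simple undirected path whose first edge points into Seasonality (i.e. leaves Seasonality via a parent).
Parents of Seasonality: {EmailOpen}.
Enumerating:
  P1: Seasonality <- EmailOpen -> AdSpend <- PriorPurchase -> StoreType -> CouponUse
  P2: Seasonality <- EmailOpen -> AdSpend <- PriorPurchase -> CouponUse
That exhausts the simple backdoor paths. Count: 2.

2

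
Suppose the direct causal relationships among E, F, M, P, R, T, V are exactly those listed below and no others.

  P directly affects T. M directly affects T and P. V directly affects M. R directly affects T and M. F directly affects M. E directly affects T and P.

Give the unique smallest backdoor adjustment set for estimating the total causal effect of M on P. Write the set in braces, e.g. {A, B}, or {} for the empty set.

Variables eligible for adjustment (non-descendants of M, excluding M and P): {E, F, R, V}.
Backdoor paths from M to P:
  P1: M <- R -> T <- E -> P
  P2: M <- R -> T <- P
Each backdoor path contains an unconditioned collider, so every path is already blocked with the empty conditioning set:
  P1: blocked at collider T (neither it nor any descendant is in the conditioning set).
  P2: blocked at collider T (neither it nor any descendant is in the conditioning set).
The empty set is therefore the unique smallest valid set.

{}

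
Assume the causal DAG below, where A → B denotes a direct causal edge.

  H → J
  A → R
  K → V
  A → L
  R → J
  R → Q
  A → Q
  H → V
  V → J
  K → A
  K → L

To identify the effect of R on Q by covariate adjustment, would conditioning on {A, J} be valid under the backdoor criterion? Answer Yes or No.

No

Backdoor paths from R to Q (paths whose first edge points into R):
  P1: R <- A -> Q
Condition 1 (no descendant of R in the set): FAILS — J is a descendant of R.
Condition 2 (every backdoor path blocked by {A, J}):
  P1: blocked at fork node A ∈ conditioning set.
{A, J} does not satisfy the backdoor criterion.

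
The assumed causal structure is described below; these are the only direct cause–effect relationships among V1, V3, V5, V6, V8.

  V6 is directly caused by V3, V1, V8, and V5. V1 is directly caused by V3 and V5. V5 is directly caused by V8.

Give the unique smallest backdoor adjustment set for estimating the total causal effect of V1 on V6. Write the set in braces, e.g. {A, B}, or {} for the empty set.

{V3, V5}

Variables eligible for adjustment (non-descendants of V1, excluding V1 and V6): {V3, V5, V8}.
Backdoor paths from V1 to V6:
  P1: V1 <- V3 -> V6
  P2: V1 <- V5 <- V8 -> V6
  P3: V1 <- V5 -> V6
The empty set is not sufficient: P1 (V1 <- V3 -> V6) has no collider blocking it and no conditioned non-collider, so it is open.
Try {V3, V5}:
  P1: blocked at fork node V3 ∈ conditioning set.
  P2: blocked at chain node V5 ∈ conditioning set.
  P3: blocked at fork node V5 ∈ conditioning set.
{V3, V5} contains no descendant of V1 and blocks every backdoor path.
Every element of {V3, V5} is needed (dropping V3 leaves P1 open; dropping V5 leaves P2 open), so no proper subset is valid.
Among all size-2 subsets of the eligible variables, only {V3, V5} blocks every backdoor path, so it is the unique smallest valid adjustment set.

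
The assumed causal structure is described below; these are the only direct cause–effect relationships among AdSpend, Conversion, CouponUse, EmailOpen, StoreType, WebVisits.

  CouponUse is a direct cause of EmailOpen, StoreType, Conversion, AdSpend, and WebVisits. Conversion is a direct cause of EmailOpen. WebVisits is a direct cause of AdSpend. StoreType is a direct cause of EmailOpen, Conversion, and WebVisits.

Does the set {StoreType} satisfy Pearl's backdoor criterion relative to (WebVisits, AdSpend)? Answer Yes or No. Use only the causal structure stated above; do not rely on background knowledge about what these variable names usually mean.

Backdoor paths from WebVisits to AdSpend (paths whose first edge points into WebVisits):
  P1: WebVisits <- CouponUse -> AdSpend
  P2: WebVisits <- StoreType <- CouponUse -> AdSpend
  P3: WebVisits <- StoreType -> Conversion <- CouponUse -> AdSpend
  P4: WebVisits <- StoreType -> Conversion -> EmailOpen <- CouponUse -> AdSpend
  P5: WebVisits <- StoreType -> EmailOpen <- CouponUse -> AdSpend
  P6: WebVisits <- StoreType -> EmailOpen <- Conversion <- CouponUse -> AdSpend
Condition 1 (no descendant of WebVisits in the set): holds — descendants of WebVisits are {AdSpend}; none are in {StoreType}.
Condition 2 (every backdoor path blocked by {StoreType}):
  P1: open — no interior node is in the conditioning set.
  P2: blocked at chain node StoreType ∈ conditioning set.
  P3: blocked at fork node StoreType ∈ conditioning set.
  P4: blocked at fork node StoreType ∈ conditioning set.
  P5: blocked at fork node StoreType ∈ conditioning set.
  P6: blocked at fork node StoreType ∈ conditioning set.
{StoreType} does not satisfy the backdoor criterion.

No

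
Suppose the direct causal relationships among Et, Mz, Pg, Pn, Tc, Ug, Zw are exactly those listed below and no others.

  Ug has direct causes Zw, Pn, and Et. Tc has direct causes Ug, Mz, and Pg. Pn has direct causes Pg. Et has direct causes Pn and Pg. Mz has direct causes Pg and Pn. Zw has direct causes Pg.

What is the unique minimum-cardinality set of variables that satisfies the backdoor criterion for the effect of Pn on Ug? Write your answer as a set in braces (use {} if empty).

Variables eligible for adjustment (non-descendants of Pn, excluding Pn and Ug): {Pg, Zw}.
Backdoor paths from Pn to Ug:
  P1: Pn <- Pg -> Zw -> Ug
  P2: Pn <- Pg -> Mz -> Tc <- Ug
  P3: Pn <- Pg -> Et -> Ug
  P4: Pn <- Pg -> Tc <- Ug
The empty set is not sufficient: P1 (Pn <- Pg -> Zw -> Ug) has no collider blocking it and no conditioned non-collider, so it is open.
Try {Pg}:
  P1: blocked at fork node Pg ∈ conditioning set.
  P2: blocked at fork node Pg ∈ conditioning set.
  P3: blocked at fork node Pg ∈ conditioning set.
  P4: blocked at fork node Pg ∈ conditioning set.
{Pg} contains no descendant of Pn and blocks every backdoor path.
No other singleton works — e.g. {Zw} leaves P3 open — so {Pg} is the unique smallest valid adjustment set.

{Pg}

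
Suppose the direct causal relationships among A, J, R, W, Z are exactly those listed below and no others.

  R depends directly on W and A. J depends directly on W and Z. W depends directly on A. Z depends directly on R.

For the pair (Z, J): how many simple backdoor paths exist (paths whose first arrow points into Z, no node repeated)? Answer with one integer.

A backdoor path from Z to J is any simple undirected path whose first edge points into Z (i.e. leaves Z via a parent).
Parents of Z: {R}.
Enumerating:
  P1: Z <- R <- A -> W -> J
  P2: Z <- R <- W -> J
That exhausts the simple backdoor paths. Count: 2.

2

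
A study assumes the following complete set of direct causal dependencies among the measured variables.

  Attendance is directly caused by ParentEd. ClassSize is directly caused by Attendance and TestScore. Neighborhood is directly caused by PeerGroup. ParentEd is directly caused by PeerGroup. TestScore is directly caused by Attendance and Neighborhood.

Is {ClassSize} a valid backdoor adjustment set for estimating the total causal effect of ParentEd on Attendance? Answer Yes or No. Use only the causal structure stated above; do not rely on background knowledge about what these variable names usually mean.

No

Backdoor paths from ParentEd to Attendance (paths whose first edge points into ParentEd):
  P1: ParentEd <- PeerGroup -> Neighborhood -> TestScore <- Attendance
  P2: ParentEd <- PeerGroup -> Neighborhood -> TestScore -> ClassSize <- Attendance
Condition 1 (no descendant of ParentEd in the set): FAILS — ClassSize is a descendant of ParentEd.
Condition 2 (every backdoor path blocked by {ClassSize}):
  P1: open — collider(s) TestScore are conditioned on (or have a conditioned descendant) and no non-collider on the path is in the set.
  P2: open — collider(s) ClassSize are conditioned on (or have a conditioned descendant) and no non-collider on the path is in the set.
{ClassSize} does not satisfy the backdoor criterion.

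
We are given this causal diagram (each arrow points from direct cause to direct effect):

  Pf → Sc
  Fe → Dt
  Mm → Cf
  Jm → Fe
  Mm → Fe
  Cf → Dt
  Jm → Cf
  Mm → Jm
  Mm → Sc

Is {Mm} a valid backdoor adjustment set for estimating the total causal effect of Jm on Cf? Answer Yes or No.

Backdoor paths from Jm to Cf (paths whose first edge points into Jm):
  P1: Jm <- Mm -> Fe -> Dt <- Cf
  P2: Jm <- Mm -> Cf
Condition 1 (no descendant of Jm in the set): holds — descendants of Jm are {Cf, Dt, Fe}; none are in {Mm}.
Condition 2 (every backdoor path blocked by {Mm}):
  P1: blocked at fork node Mm ∈ conditioning set.
  P2: blocked at fork node Mm ∈ conditioning set.
{Mm} satisfies the backdoor criterion.

Yes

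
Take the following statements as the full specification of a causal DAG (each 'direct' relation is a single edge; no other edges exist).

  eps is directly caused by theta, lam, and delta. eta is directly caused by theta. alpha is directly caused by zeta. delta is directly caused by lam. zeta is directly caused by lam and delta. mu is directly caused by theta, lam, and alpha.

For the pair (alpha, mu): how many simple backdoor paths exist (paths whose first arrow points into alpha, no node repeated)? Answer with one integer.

7

A backdoor path from alpha to mu is any simple undirected path whose first edge points into alpha (i.e. leaves alpha via a parent).
Parents of alpha: {zeta}.
Enumerating:
  P1: alpha <- zeta <- lam -> delta -> eps <- theta -> mu
  P2: alpha <- zeta <- lam -> eps <- theta -> mu
  P3: alpha <- zeta <- lam -> mu
  P4: alpha <- zeta <- delta <- lam -> eps <- theta -> mu
  P5: alpha <- zeta <- delta <- lam -> mu
  P6: alpha <- zeta <- delta -> eps <- theta -> mu
  P7: alpha <- zeta <- delta -> eps <- lam -> mu
That exhausts the simple backdoor paths. Count: 7.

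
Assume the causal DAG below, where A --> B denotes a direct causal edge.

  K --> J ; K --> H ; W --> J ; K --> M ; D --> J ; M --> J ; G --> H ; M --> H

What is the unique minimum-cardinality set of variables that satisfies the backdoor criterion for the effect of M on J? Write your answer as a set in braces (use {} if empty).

Variables eligible for adjustment (non-descendants of M, excluding M and J): {D, G, K, W}.
Backdoor paths from M to J:
  P1: M <- K -> J
The empty set is not sufficient: P1 (M <- K -> J) has no collider blocking it and no conditioned non-collider, so it is open.
Try {K}:
  P1: blocked at fork node K ∈ conditioning set.
{K} contains no descendant of M and blocks every backdoor path.
No other singleton works — e.g. {W} leaves P1 open — so {K} is the unique smallest valid adjustment set.

{K}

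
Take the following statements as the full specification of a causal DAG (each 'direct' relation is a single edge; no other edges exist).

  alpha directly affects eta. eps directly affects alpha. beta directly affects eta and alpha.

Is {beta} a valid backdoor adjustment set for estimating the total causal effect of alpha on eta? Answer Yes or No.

Backdoor paths from alpha to eta (paths whose first edge points into alpha):
  P1: alpha <- beta -> eta
Condition 1 (no descendant of alpha in the set): holds — descendants of alpha are {eta}; none are in {beta}.
Condition 2 (every backdoor path blocked by {beta}):
  P1: blocked at fork node beta ∈ conditioning set.
{beta} satisfies the backdoor criterion.

Yes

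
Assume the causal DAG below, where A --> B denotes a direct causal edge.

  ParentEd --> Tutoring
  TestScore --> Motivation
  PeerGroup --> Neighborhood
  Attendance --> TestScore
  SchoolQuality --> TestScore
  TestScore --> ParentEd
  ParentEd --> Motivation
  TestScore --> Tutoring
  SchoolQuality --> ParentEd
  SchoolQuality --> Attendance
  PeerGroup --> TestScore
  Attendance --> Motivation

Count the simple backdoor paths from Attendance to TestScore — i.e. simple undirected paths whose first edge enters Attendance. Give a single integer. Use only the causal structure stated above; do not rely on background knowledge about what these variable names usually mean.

A backdoor path from Attendance to TestScore is any simple undirected path whose first edge points into Attendance (i.e. leaves Attendance via a parent).
Parents of Attendance: {SchoolQuality}.
Enumerating:
  P1: Attendance <- SchoolQuality -> TestScore
  P2: Attendance <- SchoolQuality -> ParentEd <- TestScore
  P3: Attendance <- SchoolQuality -> ParentEd -> Motivation <- TestScore
  P4: Attendance <- SchoolQuality -> ParentEd -> Tutoring <- TestScore
That exhausts the simple backdoor paths. Count: 4.

4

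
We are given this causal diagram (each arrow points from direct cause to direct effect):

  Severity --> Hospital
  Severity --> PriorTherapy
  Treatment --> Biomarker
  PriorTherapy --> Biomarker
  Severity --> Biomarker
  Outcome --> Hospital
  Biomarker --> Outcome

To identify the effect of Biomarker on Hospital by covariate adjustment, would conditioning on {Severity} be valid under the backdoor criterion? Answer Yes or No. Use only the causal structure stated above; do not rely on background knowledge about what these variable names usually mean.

Yes

Backdoor paths from Biomarker to Hospital (paths whose first edge points into Biomarker):
  P1: Biomarker <- Severity -> Hospital
  P2: Biomarker <- PriorTherapy <- Severity -> Hospital
Condition 1 (no descendant of Biomarker in the set): holds — descendants of Biomarker are {Hospital, Outcome}; none are in {Severity}.
Condition 2 (every backdoor path blocked by {Severity}):
  P1: blocked at fork node Severity ∈ conditioning set.
  P2: blocked at fork node Severity ∈ conditioning set.
{Severity} satisfies the backdoor criterion.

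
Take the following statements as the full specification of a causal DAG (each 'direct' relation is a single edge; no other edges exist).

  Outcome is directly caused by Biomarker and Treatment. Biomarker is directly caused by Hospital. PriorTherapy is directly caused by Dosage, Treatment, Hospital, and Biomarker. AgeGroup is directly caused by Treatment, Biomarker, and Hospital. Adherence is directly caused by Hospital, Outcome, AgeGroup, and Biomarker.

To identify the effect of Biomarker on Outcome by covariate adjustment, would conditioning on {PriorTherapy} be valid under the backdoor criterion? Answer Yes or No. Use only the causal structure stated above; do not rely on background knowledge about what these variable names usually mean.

No

Backdoor paths from Biomarker to Outcome (paths whose first edge points into Biomarker):
  P1: Biomarker <- Hospital -> AgeGroup <- Treatment -> Outcome
  P2: Biomarker <- Hospital -> AgeGroup -> Adherence <- Outcome
  P3: Biomarker <- Hospital -> PriorTherapy <- Treatment -> AgeGroup -> Adherence <- Outcome
  P4: Biomarker <- Hospital -> PriorTherapy <- Treatment -> Outcome
  P5: Biomarker <- Hospital -> Adherence <- AgeGroup <- Treatment -> Outcome
  P6: Biomarker <- Hospital -> Adherence <- Outcome
Condition 1 (no descendant of Biomarker in the set): FAILS — PriorTherapy is a descendant of Biomarker.
Condition 2 (every backdoor path blocked by {PriorTherapy}):
  P1: blocked at collider AgeGroup (neither it nor any descendant is in the conditioning set).
  P2: blocked at collider Adherence (neither it nor any descendant is in the conditioning set).
  P3: blocked at collider Adherence (neither it nor any descendant is in the conditioning set).
  P4: open — collider(s) PriorTherapy are conditioned on (or have a conditioned descendant) and no non-collider on the path is in the set.
  P5: blocked at collider Adherence (neither it nor any descendant is in the conditioning set).
  P6: blocked at collider Adherence (neither it nor any descendant is in the conditioning set).
{PriorTherapy} does not satisfy the backdoor criterion.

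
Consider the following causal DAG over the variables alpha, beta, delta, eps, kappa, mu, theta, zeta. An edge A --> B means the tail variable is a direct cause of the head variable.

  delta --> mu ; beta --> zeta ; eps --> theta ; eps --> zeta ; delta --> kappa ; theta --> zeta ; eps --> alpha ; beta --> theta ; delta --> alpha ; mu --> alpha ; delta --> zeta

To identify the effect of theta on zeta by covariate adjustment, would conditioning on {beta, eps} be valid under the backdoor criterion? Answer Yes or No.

Yes

Backdoor paths from theta to zeta (paths whose first edge points into theta):
  P1: theta <- beta -> zeta
  P2: theta <- eps -> zeta
  P3: theta <- eps -> alpha <- delta -> zeta
  P4: theta <- eps -> alpha <- mu <- delta -> zeta
Condition 1 (no descendant of theta in the set): holds — descendants of theta are {zeta}; none are in {beta, eps}.
Condition 2 (every backdoor path blocked by {beta, eps}):
  P1: blocked at fork node beta ∈ conditioning set.
  P2: blocked at fork node eps ∈ conditioning set.
  P3: blocked at fork node eps ∈ conditioning set.
  P4: blocked at fork node eps ∈ conditioning set.
{beta, eps} satisfies the backdoor criterion.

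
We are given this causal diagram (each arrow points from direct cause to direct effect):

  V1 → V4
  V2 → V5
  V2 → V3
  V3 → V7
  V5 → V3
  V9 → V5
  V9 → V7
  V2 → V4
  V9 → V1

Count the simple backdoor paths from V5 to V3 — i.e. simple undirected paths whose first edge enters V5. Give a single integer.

A backdoor path from V5 to V3 is any simple undirected path whose first edge points into V5 (i.e. leaves V5 via a parent).
Parents of V5: {V2, V9}.
Enumerating:
  P1: V5 <- V2 -> V3
  P2: V5 <- V2 -> V4 <- V1 <- V9 -> V7 <- V3
  P3: V5 <- V9 -> V1 -> V4 <- V2 -> V3
  P4: V5 <- V9 -> V7 <- V3
That exhausts the simple backdoor paths. Count: 4.

4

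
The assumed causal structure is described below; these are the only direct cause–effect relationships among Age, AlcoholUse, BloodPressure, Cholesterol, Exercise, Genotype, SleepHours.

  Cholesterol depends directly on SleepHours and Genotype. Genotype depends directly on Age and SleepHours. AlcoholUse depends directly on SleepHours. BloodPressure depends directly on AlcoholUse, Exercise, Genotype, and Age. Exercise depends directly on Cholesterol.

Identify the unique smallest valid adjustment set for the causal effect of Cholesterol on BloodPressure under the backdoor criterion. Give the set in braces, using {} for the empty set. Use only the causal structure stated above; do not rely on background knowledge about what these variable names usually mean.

Variables eligible for adjustment (non-descendants of Cholesterol, excluding Cholesterol and BloodPressure): {Age, AlcoholUse, Genotype, SleepHours}.
Backdoor paths from Cholesterol to BloodPressure:
  P1: Cholesterol <- SleepHours -> AlcoholUse -> BloodPressure
  P2: Cholesterol <- SleepHours -> Genotype <- Age -> BloodPressure
  P3: Cholesterol <- SleepHours -> Genotype -> BloodPressure
  P4: Cholesterol <- Genotype <- Age -> BloodPressure
  P5: Cholesterol <- Genotype <- SleepHours -> AlcoholUse -> BloodPressure
  P6: Cholesterol <- Genotype -> BloodPressure
The empty set is not sufficient: P1 (Cholesterol <- SleepHours -> AlcoholUse -> BloodPressure) has no collider blocking it and no conditioned non-collider, so it is open.
Try {Genotype, SleepHours}:
  P1: blocked at fork node SleepHours ∈ conditioning set.
  P2: blocked at fork node SleepHours ∈ conditioning set.
  P3: blocked at fork node SleepHours ∈ conditioning set.
  P4: blocked at chain node Genotype ∈ conditioning set.
  P5: blocked at chain node Genotype ∈ conditioning set.
  P6: blocked at fork node Genotype ∈ conditioning set.
{Genotype, SleepHours} contains no descendant of Cholesterol and blocks every backdoor path.
Every element of {Genotype, SleepHours} is needed (dropping Genotype leaves P4 open; dropping SleepHours leaves P1 open), so no proper subset is valid.
Among all size-2 subsets of the eligible variables, only {Genotype, SleepHours} blocks every backdoor path, so it is the unique smallest valid adjustment set.

{Genotype, SleepHours}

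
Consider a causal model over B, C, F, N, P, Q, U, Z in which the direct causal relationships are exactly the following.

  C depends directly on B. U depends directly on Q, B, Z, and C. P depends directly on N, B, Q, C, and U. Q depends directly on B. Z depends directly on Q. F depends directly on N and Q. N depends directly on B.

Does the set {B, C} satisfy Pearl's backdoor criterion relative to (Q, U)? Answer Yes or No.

Backdoor paths from Q to U (paths whose first edge points into Q):
  P1: Q <- B -> N -> P <- C -> U
  P2: Q <- B -> N -> P <- U
  P3: Q <- B -> C -> U
  P4: Q <- B -> C -> P <- U
  P5: Q <- B -> U
  P6: Q <- B -> P <- C -> U
  P7: Q <- B -> P <- U
Condition 1 (no descendant of Q in the set): holds — descendants of Q are {F, P, U, Z}; none are in {B, C}.
Condition 2 (every backdoor path blocked by {B, C}):
  P1: blocked at fork node B ∈ conditioning set.
  P2: blocked at fork node B ∈ conditioning set.
  P3: blocked at fork node B ∈ conditioning set.
  P4: blocked at fork node B ∈ conditioning set.
  P5: blocked at fork node B ∈ conditioning set.
  P6: blocked at fork node B ∈ conditioning set.
  P7: blocked at fork node B ∈ conditioning set.
{B, C} satisfies the backdoor criterion.

Yes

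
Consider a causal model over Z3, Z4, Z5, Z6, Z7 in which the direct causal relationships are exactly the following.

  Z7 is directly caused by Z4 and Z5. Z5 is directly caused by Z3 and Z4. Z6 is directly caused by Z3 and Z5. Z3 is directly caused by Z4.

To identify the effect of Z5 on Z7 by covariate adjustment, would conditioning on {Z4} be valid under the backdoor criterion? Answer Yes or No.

Yes

Backdoor paths from Z5 to Z7 (paths whose first edge points into Z5):
  P1: Z5 <- Z4 -> Z7
  P2: Z5 <- Z3 <- Z4 -> Z7
Condition 1 (no descendant of Z5 in the set): holds — descendants of Z5 are {Z6, Z7}; none are in {Z4}.
Condition 2 (every backdoor path blocked by {Z4}):
  P1: blocked at fork node Z4 ∈ conditioning set.
  P2: blocked at fork node Z4 ∈ conditioning set.
{Z4} satisfies the backdoor criterion.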